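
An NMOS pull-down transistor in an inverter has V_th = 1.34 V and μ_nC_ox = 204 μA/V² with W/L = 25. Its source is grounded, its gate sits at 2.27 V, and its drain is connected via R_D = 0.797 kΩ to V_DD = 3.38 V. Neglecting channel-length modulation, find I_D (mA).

I_D = 2.21 mA

V_GS = V_G = 2.27 V, so V_ov = 2.27 − 1.34 = 0.93 V.
k_n = μ_nC_ox · (W/L) = 5.1 mA/V².
Assume saturation: I_D = ½ k_n V_ov² = 0.5 × 5.1 × 0.93² = 2.21 mA, giving V_DS = V_DD − I_D R_D = 3.38 − 2.21 × 0.797 = 1.62 V.
V_DS = 1.62 V ≥ V_ov = 0.93 V, confirming saturation.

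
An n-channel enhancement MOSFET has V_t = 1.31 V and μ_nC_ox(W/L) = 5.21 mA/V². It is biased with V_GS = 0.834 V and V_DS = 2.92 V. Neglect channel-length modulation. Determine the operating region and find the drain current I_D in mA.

Cutoff; I_D = 0 mA

V_GS = 0.834 V < V_t = 1.31 V, so the transistor is in cutoff.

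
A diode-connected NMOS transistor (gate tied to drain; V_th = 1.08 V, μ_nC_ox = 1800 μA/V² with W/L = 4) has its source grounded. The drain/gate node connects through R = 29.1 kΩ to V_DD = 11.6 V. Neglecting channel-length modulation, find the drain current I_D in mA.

With gate tied to drain, V_GS = V_DS ≥ V_GS − V_th, so the device is in saturation.
k_n = μ_nC_ox · (W/L) = 7.2 mA/V².
KCL at the drain: ½ k_n (V_GS − V_th)² = (V_DD − V_GS)/R.
Let x = V_GS − 1.08. Then 105 x² + x − 10.52 = 0, giving x = 0.312 V (positive root), so V_GS = 1.39 V.
I_D = (V_DD − V_GS)/R = (11.6 − 1.39) / 29.1 = 0.351 mA.

I_D = 0.351 mA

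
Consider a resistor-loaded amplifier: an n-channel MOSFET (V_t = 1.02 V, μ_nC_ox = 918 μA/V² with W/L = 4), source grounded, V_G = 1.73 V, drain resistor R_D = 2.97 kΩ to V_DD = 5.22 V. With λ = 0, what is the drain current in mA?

I_D = 0.926 mA

V_GS = V_G = 1.73 V, so V_ov = 1.73 − 1.02 = 0.71 V.
k_n = μ_nC_ox · (W/L) = 3.672 mA/V².
Assume saturation: I_D = ½ k_n V_ov² = 0.5 × 3.672 × 0.71² = 0.926 mA, giving V_DS = V_DD − I_D R_D = 5.22 − 0.926 × 2.97 = 2.47 V.
V_DS = 2.47 V ≥ V_ov = 0.71 V, confirming saturation.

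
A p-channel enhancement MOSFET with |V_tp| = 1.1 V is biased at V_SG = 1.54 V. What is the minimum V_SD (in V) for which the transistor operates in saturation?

The boundary between triode and saturation is V_SD = V_SG − |V_tp| = V_ov.
V_ov = 1.54 − 1.1 = 0.44 V.

V_SD,sat = 0.440 V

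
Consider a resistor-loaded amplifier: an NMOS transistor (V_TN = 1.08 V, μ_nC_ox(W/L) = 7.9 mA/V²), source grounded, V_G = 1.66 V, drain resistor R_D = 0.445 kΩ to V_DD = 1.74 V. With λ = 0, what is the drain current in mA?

V_GS = V_G = 1.66 V, so V_ov = 1.66 − 1.08 = 0.58 V.
Assume saturation: I_D = ½ k_n V_ov² = 0.5 × 7.9 × 0.58² = 1.33 mA, giving V_DS = V_DD − I_D R_D = 1.74 − 1.33 × 0.445 = 1.15 V.
V_DS = 1.15 V ≥ V_ov = 0.58 V, confirming saturation.

I_D = 1.33 mA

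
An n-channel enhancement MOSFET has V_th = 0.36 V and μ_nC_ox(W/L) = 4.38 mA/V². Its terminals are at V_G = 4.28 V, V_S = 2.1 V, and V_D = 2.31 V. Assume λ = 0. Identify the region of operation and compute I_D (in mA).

V_GS = V_G − V_S = 4.28 − 2.1 = 2.18 V; V_DS = V_D − V_S = 2.31 − 2.1 = 0.21 V.
V_ov = V_GS − V_th = 2.18 − 0.36 = 1.82 V.
Since V_DS = 0.21 V < V_ov = 1.82 V, the device is in the triode region.
I_D = k_n [V_ov · V_DS − ½ V_DS²] = 4.38 × [1.82 × 0.21 − 0.5 × 0.21²] = 1.58 mA.

Triode; I_D = 1.58 mA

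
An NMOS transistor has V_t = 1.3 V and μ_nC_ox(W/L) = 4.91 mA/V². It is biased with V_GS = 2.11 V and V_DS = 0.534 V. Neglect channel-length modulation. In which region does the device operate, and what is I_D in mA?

Triode; I_D = 1.42 mA

V_ov = V_GS − V_t = 2.11 − 1.3 = 0.81 V.
Since V_DS = 0.534 V < V_ov = 0.81 V, the device is in the triode region.
I_D = k_n [V_ov · V_DS − ½ V_DS²] = 4.91 × [0.81 × 0.534 − 0.5 × 0.534²] = 1.42 mA.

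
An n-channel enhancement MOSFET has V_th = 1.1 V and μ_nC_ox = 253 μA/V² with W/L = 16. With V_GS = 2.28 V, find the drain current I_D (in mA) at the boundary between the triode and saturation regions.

I_D = 2.82 mA

At the boundary V_DS = V_ov = V_GS − V_th = 2.28 − 1.1 = 1.18 V.
k_n = μ_nC_ox · (W/L) = 4.048 mA/V².
I_D = ½ k_n V_ov² = 0.5 × 4.048 × 1.18² = 2.82 mA.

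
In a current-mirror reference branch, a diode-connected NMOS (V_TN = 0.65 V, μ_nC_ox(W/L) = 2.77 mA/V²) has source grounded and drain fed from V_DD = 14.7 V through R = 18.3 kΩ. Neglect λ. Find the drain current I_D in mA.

With gate tied to drain, V_GS = V_DS ≥ V_GS − V_TN, so the device is in saturation.
KCL at the drain: ½ k_n (V_GS − V_TN)² = (V_DD − V_GS)/R.
Let x = V_GS − 0.65. Then 25.3 x² + x − 14.05 = 0, giving x = 0.725 V (positive root), so V_GS = 1.38 V.
I_D = (V_DD − V_GS)/R = (14.7 − 1.38) / 18.3 = 0.728 mA.

I_D = 0.728 mA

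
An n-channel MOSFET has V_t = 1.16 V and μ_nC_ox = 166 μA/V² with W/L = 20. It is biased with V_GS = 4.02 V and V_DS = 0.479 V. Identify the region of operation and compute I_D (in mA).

Triode; I_D = 4.17 mA

k_n = μ_nC_ox · (W/L) = 3.32 mA/V².
V_ov = V_GS − V_t = 4.02 − 1.16 = 2.86 V.
Since V_DS = 0.479 V < V_ov = 2.86 V, the device is in the triode region.
I_D = k_n [V_ov · V_DS − ½ V_DS²] = 3.32 × [2.86 × 0.479 − 0.5 × 0.479²] = 4.17 mA.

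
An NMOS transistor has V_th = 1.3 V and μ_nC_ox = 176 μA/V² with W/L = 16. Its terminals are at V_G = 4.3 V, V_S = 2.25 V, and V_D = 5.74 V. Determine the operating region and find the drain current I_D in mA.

V_GS = V_G − V_S = 4.3 − 2.25 = 2.05 V; V_DS = V_D − V_S = 5.74 − 2.25 = 3.49 V.
k_n = μ_nC_ox · (W/L) = 2.816 mA/V².
V_ov = V_GS − V_th = 2.05 − 1.3 = 0.75 V.
Since V_DS = 3.49 V ≥ V_ov = 0.75 V, the device is in saturation.
I_D = ½ k_n V_ov² = 0.5 × 2.816 × 0.75² = 0.792 mA.

Saturation; I_D = 0.792 mA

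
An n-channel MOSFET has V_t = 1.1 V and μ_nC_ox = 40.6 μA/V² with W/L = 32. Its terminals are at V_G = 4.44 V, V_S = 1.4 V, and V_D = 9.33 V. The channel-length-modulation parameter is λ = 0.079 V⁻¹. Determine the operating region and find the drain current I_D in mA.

V_GS = V_G − V_S = 4.44 − 1.4 = 3.04 V; V_DS = V_D − V_S = 9.33 − 1.4 = 7.93 V.
k_n = μ_nC_ox · (W/L) = 1.299 mA/V².
V_ov = V_GS − V_t = 3.04 − 1.1 = 1.94 V.
Since V_DS = 7.93 V ≥ V_ov = 1.94 V, the device is in saturation.
I_D = ½ k_n V_ov² (1 + λ V_DS) = 0.5 × 1.299 × 1.94² × (1 + 0.079 × 7.93) = 3.98 mA.

Saturation; I_D = 3.98 mA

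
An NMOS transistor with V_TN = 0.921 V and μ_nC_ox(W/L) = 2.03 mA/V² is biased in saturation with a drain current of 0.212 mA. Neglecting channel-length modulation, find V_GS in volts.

V_GS = 1.38 V

In saturation I_D = ½ k_n (V_GS − V_TN)², so V_GS − V_TN = √(2 I_D / k_n) = √(2 × 0.212 / 2.03) = 0.457 V.
V_GS = 0.921 + 0.457 = 1.38 V.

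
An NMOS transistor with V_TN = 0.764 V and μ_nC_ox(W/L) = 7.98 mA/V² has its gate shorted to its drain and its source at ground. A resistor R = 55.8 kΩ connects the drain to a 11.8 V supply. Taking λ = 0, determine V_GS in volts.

With gate tied to drain, V_GS = V_DS ≥ V_GS − V_TN, so the device is in saturation.
KCL at the drain: ½ k_n (V_GS − V_TN)² = (V_DD − V_GS)/R.
Let x = V_GS − 0.764. Then 223 x² + x − 11.04 = 0, giving x = 0.22 V (positive root), so V_GS = 0.984 V.
I_D = (V_DD − V_GS)/R = (11.8 − 0.984) / 55.8 = 0.194 mA.

V_GS = 0.984 V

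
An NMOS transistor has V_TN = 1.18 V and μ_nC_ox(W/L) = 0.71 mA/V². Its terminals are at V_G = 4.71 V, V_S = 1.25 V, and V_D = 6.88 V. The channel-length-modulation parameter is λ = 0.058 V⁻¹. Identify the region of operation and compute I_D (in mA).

Saturation; I_D = 2.45 mA

V_GS = V_G − V_S = 4.71 − 1.25 = 3.46 V; V_DS = V_D − V_S = 6.88 − 1.25 = 5.63 V.
V_ov = V_GS − V_TN = 3.46 − 1.18 = 2.28 V.
Since V_DS = 5.63 V ≥ V_ov = 2.28 V, the device is in saturation.
I_D = ½ k_n V_ov² (1 + λ V_DS) = 0.5 × 0.71 × 2.28² × (1 + 0.058 × 5.63) = 2.45 mA.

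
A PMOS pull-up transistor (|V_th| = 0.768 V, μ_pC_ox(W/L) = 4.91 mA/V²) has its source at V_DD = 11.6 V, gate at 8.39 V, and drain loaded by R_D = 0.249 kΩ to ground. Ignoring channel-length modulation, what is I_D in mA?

I_D = 14.6 mA

V_SG = V_DD − V_G = 11.6 − 8.39 = 3.21 V, so V_ov = 3.21 − 0.768 = 2.44 V.
Assume saturation: I_D = ½ k_p V_ov² = 0.5 × 4.91 × 2.44² = 14.6 mA, giving V_SD = V_DD − I_D R_D = 11.6 − 14.6 × 0.249 = 7.95 V.
V_SD = 7.95 V ≥ V_ov = 2.44 V, confirming saturation.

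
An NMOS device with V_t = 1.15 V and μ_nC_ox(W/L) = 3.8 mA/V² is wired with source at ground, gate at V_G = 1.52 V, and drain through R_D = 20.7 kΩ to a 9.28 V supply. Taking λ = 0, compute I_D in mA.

I_D = 0.260 mA

V_GS = V_G = 1.52 V, so V_ov = 1.52 − 1.15 = 0.37 V.
Assume saturation: I_D = ½ k_n V_ov² = 0.5 × 3.8 × 0.37² = 0.26 mA, giving V_DS = V_DD − I_D R_D = 9.28 − 0.26 × 20.7 = 3.9 V.
V_DS = 3.9 V ≥ V_ov = 0.37 V, confirming saturation.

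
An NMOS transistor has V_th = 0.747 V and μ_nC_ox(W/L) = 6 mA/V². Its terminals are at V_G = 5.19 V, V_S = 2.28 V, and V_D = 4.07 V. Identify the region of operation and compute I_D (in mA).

V_GS = V_G − V_S = 5.19 − 2.28 = 2.91 V; V_DS = V_D − V_S = 4.07 − 2.28 = 1.79 V.
V_ov = V_GS − V_th = 2.91 − 0.747 = 2.16 V.
Since V_DS = 1.79 V < V_ov = 2.16 V, the device is in the triode region.
I_D = k_n [V_ov · V_DS − ½ V_DS²] = 6 × [2.16 × 1.79 − 0.5 × 1.79²] = 13.6 mA.

Triode; I_D = 13.6 mA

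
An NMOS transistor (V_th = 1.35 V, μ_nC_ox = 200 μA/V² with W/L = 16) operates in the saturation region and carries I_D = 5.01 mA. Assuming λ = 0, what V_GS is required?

k_n = μ_nC_ox · (W/L) = 3.2 mA/V².
In saturation I_D = ½ k_n (V_GS − V_th)², so V_GS − V_th = √(2 I_D / k_n) = √(2 × 5.01 / 3.2) = 1.77 V.
V_GS = 1.35 + 1.77 = 3.12 V.

V_GS = 3.12 V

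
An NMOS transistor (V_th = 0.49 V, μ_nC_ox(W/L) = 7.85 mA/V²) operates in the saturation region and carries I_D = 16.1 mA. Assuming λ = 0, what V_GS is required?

In saturation I_D = ½ k_n (V_GS − V_th)², so V_GS − V_th = √(2 I_D / k_n) = √(2 × 16.1 / 7.85) = 2.03 V.
V_GS = 0.49 + 2.03 = 2.52 V.

V_GS = 2.52 V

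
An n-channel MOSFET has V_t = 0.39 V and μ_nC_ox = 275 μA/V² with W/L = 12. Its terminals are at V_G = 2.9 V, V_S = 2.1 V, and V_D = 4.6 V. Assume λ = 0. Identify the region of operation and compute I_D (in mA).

V_GS = V_G − V_S = 2.9 − 2.1 = 0.8 V; V_DS = V_D − V_S = 4.6 − 2.1 = 2.5 V.
k_n = μ_nC_ox · (W/L) = 3.3 mA/V².
V_ov = V_GS − V_t = 0.8 − 0.39 = 0.41 V.
Since V_DS = 2.5 V ≥ V_ov = 0.41 V, the device is in saturation.
I_D = ½ k_n V_ov² = 0.5 × 3.3 × 0.41² = 0.277 mA.

Saturation; I_D = 0.277 mA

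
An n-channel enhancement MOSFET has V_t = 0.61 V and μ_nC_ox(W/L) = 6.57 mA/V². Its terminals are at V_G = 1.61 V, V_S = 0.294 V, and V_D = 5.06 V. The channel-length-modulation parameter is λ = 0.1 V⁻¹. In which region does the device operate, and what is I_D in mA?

V_GS = V_G − V_S = 1.61 − 0.294 = 1.32 V; V_DS = V_D − V_S = 5.06 − 0.294 = 4.77 V.
V_ov = V_GS − V_t = 1.32 − 0.61 = 0.706 V.
Since V_DS = 4.77 V ≥ V_ov = 0.706 V, the device is in saturation.
I_D = ½ k_n V_ov² (1 + λ V_DS) = 0.5 × 6.57 × 0.706² × (1 + 0.1 × 4.77) = 2.42 mA.

Saturation; I_D = 2.42 mA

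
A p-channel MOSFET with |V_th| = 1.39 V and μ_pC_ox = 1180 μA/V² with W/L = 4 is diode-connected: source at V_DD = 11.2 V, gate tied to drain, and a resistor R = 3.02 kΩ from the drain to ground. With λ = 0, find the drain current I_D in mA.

I_D = 2.88 mA

With gate tied to drain, V_SG = V_SD ≥ V_SG − |V_th|, so the device is in saturation.
k_p = μ_pC_ox · (W/L) = 4.72 mA/V².
KCL at the drain: ½ k_p (V_SG − |V_th|)² = (V_DD − V_SG)/R.
Let x = V_SG − 1.39. Then 7.13 x² + x − 9.81 = 0, giving x = 1.11 V (positive root), so V_SG = 2.5 V.
I_D = (V_DD − V_SG)/R = (11.2 − 2.5) / 3.02 = 2.88 mA.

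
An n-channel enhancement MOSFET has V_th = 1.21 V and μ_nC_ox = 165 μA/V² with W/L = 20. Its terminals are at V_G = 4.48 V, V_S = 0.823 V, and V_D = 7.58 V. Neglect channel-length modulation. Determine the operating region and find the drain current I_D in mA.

V_GS = V_G − V_S = 4.48 − 0.823 = 3.66 V; V_DS = V_D − V_S = 7.58 − 0.823 = 6.76 V.
k_n = μ_nC_ox · (W/L) = 3.3 mA/V².
V_ov = V_GS − V_th = 3.66 − 1.21 = 2.45 V.
Since V_DS = 6.76 V ≥ V_ov = 2.45 V, the device is in saturation.
I_D = ½ k_n V_ov² = 0.5 × 3.3 × 2.45² = 9.88 mA.

Saturation; I_D = 9.88 mA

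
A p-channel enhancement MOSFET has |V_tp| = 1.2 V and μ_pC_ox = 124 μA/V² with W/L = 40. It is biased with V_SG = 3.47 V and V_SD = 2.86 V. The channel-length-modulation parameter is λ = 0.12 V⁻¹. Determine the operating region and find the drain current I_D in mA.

k_p = μ_pC_ox · (W/L) = 4.96 mA/V².
V_ov = V_SG − |V_tp| = 3.47 − 1.2 = 2.27 V.
Since V_SD = 2.86 V ≥ V_ov = 2.27 V, the device is in saturation.
I_D = ½ k_p V_ov² (1 + λ V_SD) = 0.5 × 4.96 × 2.27² × (1 + 0.12 × 2.86) = 17.2 mA.

Saturation; I_D = 17.2 mA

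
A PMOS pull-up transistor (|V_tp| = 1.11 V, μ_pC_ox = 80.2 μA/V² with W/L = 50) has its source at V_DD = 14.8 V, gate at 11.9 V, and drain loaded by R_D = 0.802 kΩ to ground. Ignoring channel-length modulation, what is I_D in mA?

V_SG = V_DD − V_G = 14.8 − 11.9 = 2.9 V, so V_ov = 2.9 − 1.11 = 1.79 V.
k_p = μ_pC_ox · (W/L) = 4.01 mA/V².
Assume saturation: I_D = ½ k_p V_ov² = 0.5 × 4.01 × 1.79² = 6.42 mA, giving V_SD = V_DD − I_D R_D = 14.8 − 6.42 × 0.802 = 9.65 V.
V_SD = 9.65 V ≥ V_ov = 1.79 V, confirming saturation.

I_D = 6.42 mA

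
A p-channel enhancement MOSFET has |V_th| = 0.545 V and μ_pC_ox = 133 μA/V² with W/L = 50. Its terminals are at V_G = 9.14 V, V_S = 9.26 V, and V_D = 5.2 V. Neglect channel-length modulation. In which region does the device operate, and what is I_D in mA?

Cutoff; I_D = 0 mA

V_SG = V_S − V_G = 9.26 − 9.14 = 0.12 V; V_SD = V_S − V_D = 9.26 − 5.2 = 4.06 V.
V_SG = 0.12 V < |V_th| = 0.545 V, so the transistor is in cutoff.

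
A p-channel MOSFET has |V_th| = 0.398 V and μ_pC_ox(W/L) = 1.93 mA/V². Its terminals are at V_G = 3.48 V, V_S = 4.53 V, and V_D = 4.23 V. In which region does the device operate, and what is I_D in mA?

Triode; I_D = 0.291 mA

V_SG = V_S − V_G = 4.53 − 3.48 = 1.05 V; V_SD = V_S − V_D = 4.53 − 4.23 = 0.3 V.
V_ov = V_SG − |V_th| = 1.05 − 0.398 = 0.652 V.
Since V_SD = 0.3 V < V_ov = 0.652 V, the device is in the triode region.
I_D = k_p [V_ov · V_SD − ½ V_SD²] = 1.93 × [0.652 × 0.3 − 0.5 × 0.3²] = 0.291 mA.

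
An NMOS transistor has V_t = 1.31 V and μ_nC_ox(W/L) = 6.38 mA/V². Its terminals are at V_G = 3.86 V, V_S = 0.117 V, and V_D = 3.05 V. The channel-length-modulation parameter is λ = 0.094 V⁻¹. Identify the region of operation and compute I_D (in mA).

V_GS = V_G − V_S = 3.86 − 0.117 = 3.74 V; V_DS = V_D − V_S = 3.05 − 0.117 = 2.93 V.
V_ov = V_GS − V_t = 3.74 − 1.31 = 2.43 V.
Since V_DS = 2.93 V ≥ V_ov = 2.43 V, the device is in saturation.
I_D = ½ k_n V_ov² (1 + λ V_DS) = 0.5 × 6.38 × 2.43² × (1 + 0.094 × 2.93) = 24.1 mA.

Saturation; I_D = 24.1 mA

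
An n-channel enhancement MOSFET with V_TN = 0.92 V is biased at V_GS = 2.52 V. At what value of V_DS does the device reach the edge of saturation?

The boundary between triode and saturation is V_DS = V_GS − V_TN = V_ov.
V_ov = 2.52 − 0.92 = 1.6 V.

V_DS,sat = 1.60 V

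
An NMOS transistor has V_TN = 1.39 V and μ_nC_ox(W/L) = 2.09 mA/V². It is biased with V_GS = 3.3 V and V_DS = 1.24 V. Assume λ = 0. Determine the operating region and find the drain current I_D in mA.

Triode; I_D = 3.34 mA

V_ov = V_GS − V_TN = 3.3 − 1.39 = 1.91 V.
Since V_DS = 1.24 V < V_ov = 1.91 V, the device is in the triode region.
I_D = k_n [V_ov · V_DS − ½ V_DS²] = 2.09 × [1.91 × 1.24 − 0.5 × 1.24²] = 3.34 mA.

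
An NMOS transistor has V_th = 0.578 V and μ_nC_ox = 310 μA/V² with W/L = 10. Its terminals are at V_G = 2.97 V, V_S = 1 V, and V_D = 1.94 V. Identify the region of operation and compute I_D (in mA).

V_GS = V_G − V_S = 2.97 − 1 = 1.97 V; V_DS = V_D − V_S = 1.94 − 1 = 0.94 V.
k_n = μ_nC_ox · (W/L) = 3.1 mA/V².
V_ov = V_GS − V_th = 1.97 − 0.578 = 1.39 V.
Since V_DS = 0.94 V < V_ov = 1.39 V, the device is in the triode region.
I_D = k_n [V_ov · V_DS − ½ V_DS²] = 3.1 × [1.39 × 0.94 − 0.5 × 0.94²] = 2.69 mA.

Triode; I_D = 2.69 mA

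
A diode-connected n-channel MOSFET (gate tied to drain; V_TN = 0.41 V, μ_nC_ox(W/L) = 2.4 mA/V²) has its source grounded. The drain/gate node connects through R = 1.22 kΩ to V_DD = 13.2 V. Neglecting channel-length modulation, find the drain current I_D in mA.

I_D = 8.32 mA

With gate tied to drain, V_GS = V_DS ≥ V_GS − V_TN, so the device is in saturation.
KCL at the drain: ½ k_n (V_GS − V_TN)² = (V_DD − V_GS)/R.
Let x = V_GS − 0.41. Then 1.46 x² + x − 12.79 = 0, giving x = 2.63 V (positive root), so V_GS = 3.04 V.
I_D = (V_DD − V_GS)/R = (13.2 − 3.04) / 1.22 = 8.32 mA.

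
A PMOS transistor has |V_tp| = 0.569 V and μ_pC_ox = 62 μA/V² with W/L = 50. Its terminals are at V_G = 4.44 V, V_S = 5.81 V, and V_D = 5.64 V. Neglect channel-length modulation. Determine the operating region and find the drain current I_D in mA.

Triode; I_D = 0.377 mA

V_SG = V_S − V_G = 5.81 − 4.44 = 1.37 V; V_SD = V_S − V_D = 5.81 − 5.64 = 0.17 V.
k_p = μ_pC_ox · (W/L) = 3.1 mA/V².
V_ov = V_SG − |V_tp| = 1.37 − 0.569 = 0.801 V.
Since V_SD = 0.17 V < V_ov = 0.801 V, the device is in the triode region.
I_D = k_p [V_ov · V_SD − ½ V_SD²] = 3.1 × [0.801 × 0.17 − 0.5 × 0.17²] = 0.377 mA.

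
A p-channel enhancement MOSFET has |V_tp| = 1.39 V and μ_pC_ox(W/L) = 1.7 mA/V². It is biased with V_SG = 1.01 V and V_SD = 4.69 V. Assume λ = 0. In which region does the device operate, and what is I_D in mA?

V_SG = 1.01 V < |V_tp| = 1.39 V, so the transistor is in cutoff.

Cutoff; I_D = 0 mA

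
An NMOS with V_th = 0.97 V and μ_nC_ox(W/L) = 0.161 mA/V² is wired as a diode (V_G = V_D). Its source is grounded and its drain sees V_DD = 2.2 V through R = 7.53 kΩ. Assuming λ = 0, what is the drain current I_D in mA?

With gate tied to drain, V_GS = V_DS ≥ V_GS − V_th, so the device is in saturation.
KCL at the drain: ½ k_n (V_GS − V_th)² = (V_DD − V_GS)/R.
Let x = V_GS − 0.97. Then 0.606 x² + x − 1.23 = 0, giving x = 0.821 V (positive root), so V_GS = 1.79 V.
I_D = (V_DD − V_GS)/R = (2.2 − 1.79) / 7.53 = 0.0543 mA.

I_D = 0.0543 mA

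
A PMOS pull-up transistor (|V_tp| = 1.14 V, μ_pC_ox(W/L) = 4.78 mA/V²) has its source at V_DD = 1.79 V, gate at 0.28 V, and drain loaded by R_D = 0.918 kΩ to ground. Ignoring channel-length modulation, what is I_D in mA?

V_SG = V_DD − V_G = 1.79 − 0.28 = 1.51 V, so V_ov = 1.51 − 1.14 = 0.37 V.
Assume saturation: I_D = ½ k_p V_ov² = 0.5 × 4.78 × 0.37² = 0.327 mA, giving V_SD = V_DD − I_D R_D = 1.79 − 0.327 × 0.918 = 1.49 V.
V_SD = 1.49 V ≥ V_ov = 0.37 V, confirming saturation.

I_D = 0.327 mA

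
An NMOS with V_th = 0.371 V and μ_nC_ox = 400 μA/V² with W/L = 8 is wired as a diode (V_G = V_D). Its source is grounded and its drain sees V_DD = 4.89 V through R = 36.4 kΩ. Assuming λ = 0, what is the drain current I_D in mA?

With gate tied to drain, V_GS = V_DS ≥ V_GS − V_th, so the device is in saturation.
k_n = μ_nC_ox · (W/L) = 3.2 mA/V².
KCL at the drain: ½ k_n (V_GS − V_th)² = (V_DD − V_GS)/R.
Let x = V_GS − 0.371. Then 58.2 x² + x − 4.519 = 0, giving x = 0.27 V (positive root), so V_GS = 0.641 V.
I_D = (V_DD − V_GS)/R = (4.89 − 0.641) / 36.4 = 0.117 mA.

I_D = 0.117 mA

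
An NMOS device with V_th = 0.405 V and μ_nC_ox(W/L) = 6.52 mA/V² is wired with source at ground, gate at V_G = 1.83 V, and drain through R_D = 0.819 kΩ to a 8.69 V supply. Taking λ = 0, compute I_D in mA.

I_D = 6.62 mA

V_GS = V_G = 1.83 V, so V_ov = 1.83 − 0.405 = 1.43 V.
Assume saturation: I_D = ½ k_n V_ov² = 0.5 × 6.52 × 1.43² = 6.62 mA, giving V_DS = V_DD − I_D R_D = 8.69 − 6.62 × 0.819 = 3.27 V.
V_DS = 3.27 V ≥ V_ov = 1.43 V, confirming saturation.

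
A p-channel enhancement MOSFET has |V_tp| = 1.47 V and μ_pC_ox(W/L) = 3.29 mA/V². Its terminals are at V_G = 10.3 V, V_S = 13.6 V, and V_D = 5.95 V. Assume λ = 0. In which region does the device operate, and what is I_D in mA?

V_SG = V_S − V_G = 13.6 − 10.3 = 3.3 V; V_SD = V_S − V_D = 13.6 − 5.95 = 7.65 V.
V_ov = V_SG − |V_tp| = 3.3 − 1.47 = 1.83 V.
Since V_SD = 7.65 V ≥ V_ov = 1.83 V, the device is in saturation.
I_D = ½ k_p V_ov² = 0.5 × 3.29 × 1.83² = 5.51 mA.

Saturation; I_D = 5.51 mA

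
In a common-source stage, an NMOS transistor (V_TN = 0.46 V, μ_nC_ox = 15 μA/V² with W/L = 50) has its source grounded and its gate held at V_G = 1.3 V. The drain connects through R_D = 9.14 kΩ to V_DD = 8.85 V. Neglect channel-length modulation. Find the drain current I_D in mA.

V_GS = V_G = 1.3 V, so V_ov = 1.3 − 0.46 = 0.84 V.
k_n = μ_nC_ox · (W/L) = 0.75 mA/V².
Assume saturation: I_D = ½ k_n V_ov² = 0.5 × 0.75 × 0.84² = 0.265 mA, giving V_DS = V_DD − I_D R_D = 8.85 − 0.265 × 9.14 = 6.43 V.
V_DS = 6.43 V ≥ V_ov = 0.84 V, confirming saturation.

I_D = 0.265 mA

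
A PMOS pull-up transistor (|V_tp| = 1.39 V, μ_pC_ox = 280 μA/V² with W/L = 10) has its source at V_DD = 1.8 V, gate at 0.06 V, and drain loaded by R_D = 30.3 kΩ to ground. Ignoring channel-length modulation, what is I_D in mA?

V_SG = V_DD − V_G = 1.8 − 0.06 = 1.74 V, so V_ov = 1.74 − 1.39 = 0.35 V.
k_p = μ_pC_ox · (W/L) = 2.8 mA/V².
Assume saturation: I_D = ½ k_p V_ov² = 0.5 × 2.8 × 0.35² = 0.172 mA, giving V_SD = V_DD − I_D R_D = 1.8 − 0.172 × 30.3 = -3.4 V.
But -3.4 V < V_ov = 0.35 V, so the device is actually in triode.
In triode I_D = k_p[V_ov V_SD − ½ V_SD²] and I_D = (V_DD − V_SD)/R_D. Equating: 42.4 V_SD² − 30.69 V_SD + 1.8 = 0, giving V_SD = 0.0644 V (the root below V_ov).
I_D = (1.8 − 0.0644) / 30.3 = 0.0573 mA.

I_D = 0.0573 mA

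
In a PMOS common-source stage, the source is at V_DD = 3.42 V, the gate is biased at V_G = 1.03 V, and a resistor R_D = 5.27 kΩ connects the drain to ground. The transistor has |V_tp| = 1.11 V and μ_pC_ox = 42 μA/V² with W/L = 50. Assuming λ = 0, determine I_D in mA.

I_D = 0.602 mA

V_SG = V_DD − V_G = 3.42 − 1.03 = 2.39 V, so V_ov = 2.39 − 1.11 = 1.28 V.
k_p = μ_pC_ox · (W/L) = 2.1 mA/V².
Assume saturation: I_D = ½ k_p V_ov² = 0.5 × 2.1 × 1.28² = 1.72 mA, giving V_SD = V_DD − I_D R_D = 3.42 − 1.72 × 5.27 = -5.65 V.
But -5.65 V < V_ov = 1.28 V, so the device is actually in triode.
In triode I_D = k_p[V_ov V_SD − ½ V_SD²] and I_D = (V_DD − V_SD)/R_D. Equating: 5.53 V_SD² − 15.17 V_SD + 3.42 = 0, giving V_SD = 0.248 V (the root below V_ov).
I_D = (3.42 − 0.248) / 5.27 = 0.602 mA.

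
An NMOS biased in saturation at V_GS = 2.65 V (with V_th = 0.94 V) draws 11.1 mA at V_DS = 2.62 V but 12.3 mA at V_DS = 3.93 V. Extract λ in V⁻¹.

λ = 0.105 V⁻¹

With V_GS fixed, I_D ∝ (1 + λ V_DS) in saturation, so I_D2/I_D1 = (1 + λ V_DS2)/(1 + λ V_DS1).
12.3/11.1 = 1.108 = (1 + 3.93 λ)/(1 + 2.62 λ).
Solving: λ (I_D1 V_DS2 − I_D2 V_DS1) = I_D2 − I_D1, so λ = (12.3 − 11.1) / (11.1 × 3.93 − 12.3 × 2.62) = 1.2 / 11.4 = 0.105 V⁻¹.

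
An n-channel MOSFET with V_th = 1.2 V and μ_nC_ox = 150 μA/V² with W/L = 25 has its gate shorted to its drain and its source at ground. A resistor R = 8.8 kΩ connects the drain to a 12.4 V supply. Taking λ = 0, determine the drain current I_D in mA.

With gate tied to drain, V_GS = V_DS ≥ V_GS − V_th, so the device is in saturation.
k_n = μ_nC_ox · (W/L) = 3.75 mA/V².
KCL at the drain: ½ k_n (V_GS − V_th)² = (V_DD − V_GS)/R.
Let x = V_GS − 1.2. Then 16.5 x² + x − 11.2 = 0, giving x = 0.794 V (positive root), so V_GS = 1.99 V.
I_D = (V_DD − V_GS)/R = (12.4 − 1.99) / 8.8 = 1.18 mA.

I_D = 1.18 mA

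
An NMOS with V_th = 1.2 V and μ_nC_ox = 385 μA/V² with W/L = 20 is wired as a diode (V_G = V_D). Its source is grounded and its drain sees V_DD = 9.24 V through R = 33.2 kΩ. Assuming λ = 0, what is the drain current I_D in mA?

I_D = 0.235 mA

With gate tied to drain, V_GS = V_DS ≥ V_GS − V_th, so the device is in saturation.
k_n = μ_nC_ox · (W/L) = 7.7 mA/V².
KCL at the drain: ½ k_n (V_GS − V_th)² = (V_DD − V_GS)/R.
Let x = V_GS − 1.2. Then 128 x² + x − 8.04 = 0, giving x = 0.247 V (positive root), so V_GS = 1.45 V.
I_D = (V_DD − V_GS)/R = (9.24 − 1.45) / 33.2 = 0.235 mA.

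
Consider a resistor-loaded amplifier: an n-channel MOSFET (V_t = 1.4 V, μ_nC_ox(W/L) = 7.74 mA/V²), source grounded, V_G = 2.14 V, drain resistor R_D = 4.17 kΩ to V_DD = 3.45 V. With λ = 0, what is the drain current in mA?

V_GS = V_G = 2.14 V, so V_ov = 2.14 − 1.4 = 0.74 V.
Assume saturation: I_D = ½ k_n V_ov² = 0.5 × 7.74 × 0.74² = 2.12 mA, giving V_DS = V_DD − I_D R_D = 3.45 − 2.12 × 4.17 = -5.39 V.
But -5.39 V < V_ov = 0.74 V, so the device is actually in triode.
In triode I_D = k_n[V_ov V_DS − ½ V_DS²] and I_D = (V_DD − V_DS)/R_D. Equating: 16.1 V_DS² − 24.88 V_DS + 3.45 = 0, giving V_DS = 0.154 V (the root below V_ov).
I_D = (3.45 − 0.154) / 4.17 = 0.79 mA.

I_D = 0.790 mA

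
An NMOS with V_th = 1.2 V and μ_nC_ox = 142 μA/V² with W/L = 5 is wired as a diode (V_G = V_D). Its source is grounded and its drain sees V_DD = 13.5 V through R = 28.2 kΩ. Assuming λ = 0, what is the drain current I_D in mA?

I_D = 0.399 mA

With gate tied to drain, V_GS = V_DS ≥ V_GS − V_th, so the device is in saturation.
k_n = μ_nC_ox · (W/L) = 0.71 mA/V².
KCL at the drain: ½ k_n (V_GS − V_th)² = (V_DD − V_GS)/R.
Let x = V_GS − 1.2. Then 10 x² + x − 12.3 = 0, giving x = 1.06 V (positive root), so V_GS = 2.26 V.
I_D = (V_DD − V_GS)/R = (13.5 − 2.26) / 28.2 = 0.399 mA.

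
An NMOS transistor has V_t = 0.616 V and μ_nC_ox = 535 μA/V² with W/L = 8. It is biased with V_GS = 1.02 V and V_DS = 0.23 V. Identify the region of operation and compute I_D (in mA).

k_n = μ_nC_ox · (W/L) = 4.28 mA/V².
V_ov = V_GS − V_t = 1.02 − 0.616 = 0.404 V.
Since V_DS = 0.23 V < V_ov = 0.404 V, the device is in the triode region.
I_D = k_n [V_ov · V_DS − ½ V_DS²] = 4.28 × [0.404 × 0.23 − 0.5 × 0.23²] = 0.284 mA.

Triode; I_D = 0.284 mA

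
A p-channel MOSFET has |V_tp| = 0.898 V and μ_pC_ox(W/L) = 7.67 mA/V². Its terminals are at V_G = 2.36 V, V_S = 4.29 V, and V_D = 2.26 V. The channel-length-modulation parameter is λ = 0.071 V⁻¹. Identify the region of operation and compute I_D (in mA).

Saturation; I_D = 4.67 mA

V_SG = V_S − V_G = 4.29 − 2.36 = 1.93 V; V_SD = V_S − V_D = 4.29 − 2.26 = 2.03 V.
V_ov = V_SG − |V_tp| = 1.93 − 0.898 = 1.03 V.
Since V_SD = 2.03 V ≥ V_ov = 1.03 V, the device is in saturation.
I_D = ½ k_p V_ov² (1 + λ V_SD) = 0.5 × 7.67 × 1.03² × (1 + 0.071 × 2.03) = 4.67 mA.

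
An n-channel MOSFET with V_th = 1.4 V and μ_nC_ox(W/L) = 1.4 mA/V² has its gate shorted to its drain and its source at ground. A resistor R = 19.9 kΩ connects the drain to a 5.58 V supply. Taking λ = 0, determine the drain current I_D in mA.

I_D = 0.184 mA

With gate tied to drain, V_GS = V_DS ≥ V_GS − V_th, so the device is in saturation.
KCL at the drain: ½ k_n (V_GS − V_th)² = (V_DD − V_GS)/R.
Let x = V_GS − 1.4. Then 13.9 x² + x − 4.18 = 0, giving x = 0.513 V (positive root), so V_GS = 1.91 V.
I_D = (V_DD − V_GS)/R = (5.58 − 1.91) / 19.9 = 0.184 mA.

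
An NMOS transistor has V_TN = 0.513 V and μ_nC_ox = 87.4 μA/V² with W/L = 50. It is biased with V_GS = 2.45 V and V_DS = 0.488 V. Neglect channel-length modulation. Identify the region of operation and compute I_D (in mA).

Triode; I_D = 3.61 mA

k_n = μ_nC_ox · (W/L) = 4.37 mA/V².
V_ov = V_GS − V_TN = 2.45 − 0.513 = 1.94 V.
Since V_DS = 0.488 V < V_ov = 1.94 V, the device is in the triode region.
I_D = k_n [V_ov · V_DS − ½ V_DS²] = 4.37 × [1.94 × 0.488 − 0.5 × 0.488²] = 3.61 mA.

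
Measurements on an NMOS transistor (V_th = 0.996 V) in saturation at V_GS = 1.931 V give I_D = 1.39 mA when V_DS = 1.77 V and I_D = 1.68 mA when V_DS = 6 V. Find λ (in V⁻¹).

λ = 0.0540 V⁻¹

With V_GS fixed, I_D ∝ (1 + λ V_DS) in saturation, so I_D2/I_D1 = (1 + λ V_DS2)/(1 + λ V_DS1).
1.68/1.39 = 1.209 = (1 + 6 λ)/(1 + 1.77 λ).
Solving: λ (I_D1 V_DS2 − I_D2 V_DS1) = I_D2 − I_D1, so λ = (1.68 − 1.39) / (1.39 × 6 − 1.68 × 1.77) = 0.29 / 5.37 = 0.054 V⁻¹.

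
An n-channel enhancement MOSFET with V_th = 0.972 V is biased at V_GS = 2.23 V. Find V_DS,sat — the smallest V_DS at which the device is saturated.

The boundary between triode and saturation is V_DS = V_GS − V_th = V_ov.
V_ov = 2.23 − 0.972 = 1.26 V.

V_DS,sat = 1.26 V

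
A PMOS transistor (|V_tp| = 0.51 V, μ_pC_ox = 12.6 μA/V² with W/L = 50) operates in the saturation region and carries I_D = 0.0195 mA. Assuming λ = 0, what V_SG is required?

k_p = μ_pC_ox · (W/L) = 0.63 mA/V².
In saturation I_D = ½ k_p (V_SG − |V_tp|)², so V_SG − |V_tp| = √(2 I_D / k_p) = √(2 × 0.0195 / 0.63) = 0.249 V.
V_SG = 0.51 + 0.249 = 0.759 V.

V_SG = 0.759 V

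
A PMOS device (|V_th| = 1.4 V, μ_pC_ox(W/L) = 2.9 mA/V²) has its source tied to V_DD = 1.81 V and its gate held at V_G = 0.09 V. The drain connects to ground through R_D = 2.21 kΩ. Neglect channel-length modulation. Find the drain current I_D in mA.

I_D = 0.148 mA

V_SG = V_DD − V_G = 1.81 − 0.09 = 1.72 V, so V_ov = 1.72 − 1.4 = 0.32 V.
Assume saturation: I_D = ½ k_p V_ov² = 0.5 × 2.9 × 0.32² = 0.148 mA, giving V_SD = V_DD − I_D R_D = 1.81 − 0.148 × 2.21 = 1.48 V.
V_SD = 1.48 V ≥ V_ov = 0.32 V, confirming saturation.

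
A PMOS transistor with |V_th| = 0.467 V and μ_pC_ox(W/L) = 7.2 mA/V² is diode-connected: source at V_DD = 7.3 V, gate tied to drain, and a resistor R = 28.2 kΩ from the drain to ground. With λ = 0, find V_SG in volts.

With gate tied to drain, V_SG = V_SD ≥ V_SG − |V_th|, so the device is in saturation.
KCL at the drain: ½ k_p (V_SG − |V_th|)² = (V_DD − V_SG)/R.
Let x = V_SG − 0.467. Then 102 x² + x − 6.833 = 0, giving x = 0.255 V (positive root), so V_SG = 0.722 V.
I_D = (V_DD − V_SG)/R = (7.3 − 0.722) / 28.2 = 0.233 mA.

V_SG = 0.722 V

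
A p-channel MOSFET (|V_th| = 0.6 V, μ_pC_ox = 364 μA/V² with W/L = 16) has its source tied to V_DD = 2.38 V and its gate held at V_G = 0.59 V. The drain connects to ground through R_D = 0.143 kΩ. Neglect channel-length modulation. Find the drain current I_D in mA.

V_SG = V_DD − V_G = 2.38 − 0.59 = 1.79 V, so V_ov = 1.79 − 0.6 = 1.19 V.
k_p = μ_pC_ox · (W/L) = 5.824 mA/V².
Assume saturation: I_D = ½ k_p V_ov² = 0.5 × 5.824 × 1.19² = 4.12 mA, giving V_SD = V_DD − I_D R_D = 2.38 − 4.12 × 0.143 = 1.79 V.
V_SD = 1.79 V ≥ V_ov = 1.19 V, confirming saturation.

I_D = 4.12 mA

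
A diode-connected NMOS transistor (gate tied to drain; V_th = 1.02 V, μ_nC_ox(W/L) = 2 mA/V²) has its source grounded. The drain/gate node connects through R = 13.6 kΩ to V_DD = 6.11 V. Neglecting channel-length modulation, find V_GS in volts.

With gate tied to drain, V_GS = V_DS ≥ V_GS − V_th, so the device is in saturation.
KCL at the drain: ½ k_n (V_GS − V_th)² = (V_DD − V_GS)/R.
Let x = V_GS − 1.02. Then 13.6 x² + x − 5.09 = 0, giving x = 0.576 V (positive root), so V_GS = 1.6 V.
I_D = (V_DD − V_GS)/R = (6.11 − 1.6) / 13.6 = 0.332 mA.

V_GS = 1.60 V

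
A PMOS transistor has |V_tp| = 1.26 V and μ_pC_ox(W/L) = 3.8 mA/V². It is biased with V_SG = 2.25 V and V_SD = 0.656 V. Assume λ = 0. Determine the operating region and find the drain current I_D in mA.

V_ov = V_SG − |V_tp| = 2.25 − 1.26 = 0.99 V.
Since V_SD = 0.656 V < V_ov = 0.99 V, the device is in the triode region.
I_D = k_p [V_ov · V_SD − ½ V_SD²] = 3.8 × [0.99 × 0.656 − 0.5 × 0.656²] = 1.65 mA.

Triode; I_D = 1.65 mA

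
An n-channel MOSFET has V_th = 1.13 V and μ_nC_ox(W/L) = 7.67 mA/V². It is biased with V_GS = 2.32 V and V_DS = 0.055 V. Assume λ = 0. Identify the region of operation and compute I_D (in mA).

V_ov = V_GS − V_th = 2.32 − 1.13 = 1.19 V.
Since V_DS = 0.055 V < V_ov = 1.19 V, the device is in the triode region.
I_D = k_n [V_ov · V_DS − ½ V_DS²] = 7.67 × [1.19 × 0.055 − 0.5 × 0.055²] = 0.49 mA.

Triode; I_D = 0.490 mA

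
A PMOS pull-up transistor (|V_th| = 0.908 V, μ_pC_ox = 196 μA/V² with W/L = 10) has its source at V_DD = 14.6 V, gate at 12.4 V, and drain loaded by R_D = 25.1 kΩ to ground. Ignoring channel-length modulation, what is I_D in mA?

V_SG = V_DD − V_G = 14.6 − 12.4 = 2.2 V, so V_ov = 2.2 − 0.908 = 1.29 V.
k_p = μ_pC_ox · (W/L) = 1.96 mA/V².
Assume saturation: I_D = ½ k_p V_ov² = 0.5 × 1.96 × 1.29² = 1.64 mA, giving V_SD = V_DD − I_D R_D = 14.6 − 1.64 × 25.1 = -26.5 V.
But -26.5 V < V_ov = 1.29 V, so the device is actually in triode.
In triode I_D = k_p[V_ov V_SD − ½ V_SD²] and I_D = (V_DD − V_SD)/R_D. Equating: 24.6 V_SD² − 64.56 V_SD + 14.6 = 0, giving V_SD = 0.25 V (the root below V_ov).
I_D = (14.6 − 0.25) / 25.1 = 0.572 mA.

I_D = 0.572 mA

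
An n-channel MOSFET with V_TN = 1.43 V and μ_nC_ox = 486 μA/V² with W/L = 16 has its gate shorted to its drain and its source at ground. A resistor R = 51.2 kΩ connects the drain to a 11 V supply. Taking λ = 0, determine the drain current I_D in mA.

With gate tied to drain, V_GS = V_DS ≥ V_GS − V_TN, so the device is in saturation.
k_n = μ_nC_ox · (W/L) = 7.776 mA/V².
KCL at the drain: ½ k_n (V_GS − V_TN)² = (V_DD − V_GS)/R.
Let x = V_GS − 1.43. Then 199 x² + x − 9.57 = 0, giving x = 0.217 V (positive root), so V_GS = 1.65 V.
I_D = (V_DD − V_GS)/R = (11 − 1.65) / 51.2 = 0.183 mA.

I_D = 0.183 mA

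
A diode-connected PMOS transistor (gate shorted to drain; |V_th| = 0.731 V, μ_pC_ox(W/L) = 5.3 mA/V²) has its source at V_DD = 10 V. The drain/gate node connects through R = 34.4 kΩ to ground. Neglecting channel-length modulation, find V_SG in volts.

V_SG = 1.04 V

With gate tied to drain, V_SG = V_SD ≥ V_SG − |V_th|, so the device is in saturation.
KCL at the drain: ½ k_p (V_SG − |V_th|)² = (V_DD − V_SG)/R.
Let x = V_SG − 0.731. Then 91.2 x² + x − 9.269 = 0, giving x = 0.313 V (positive root), so V_SG = 1.04 V.
I_D = (V_DD − V_SG)/R = (10 − 1.04) / 34.4 = 0.26 mA.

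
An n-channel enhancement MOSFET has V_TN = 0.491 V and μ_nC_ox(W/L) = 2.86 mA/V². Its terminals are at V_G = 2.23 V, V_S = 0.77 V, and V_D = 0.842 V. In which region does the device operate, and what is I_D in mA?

V_GS = V_G − V_S = 2.23 − 0.77 = 1.46 V; V_DS = V_D − V_S = 0.842 − 0.77 = 0.072 V.
V_ov = V_GS − V_TN = 1.46 − 0.491 = 0.969 V.
Since V_DS = 0.072 V < V_ov = 0.969 V, the device is in the triode region.
I_D = k_n [V_ov · V_DS − ½ V_DS²] = 2.86 × [0.969 × 0.072 − 0.5 × 0.072²] = 0.192 mA.

Triode; I_D = 0.192 mA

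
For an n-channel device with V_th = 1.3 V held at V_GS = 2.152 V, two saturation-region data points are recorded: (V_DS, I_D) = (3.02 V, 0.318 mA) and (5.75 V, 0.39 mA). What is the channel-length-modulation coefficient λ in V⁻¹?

λ = 0.111 V⁻¹

With V_GS fixed, I_D ∝ (1 + λ V_DS) in saturation, so I_D2/I_D1 = (1 + λ V_DS2)/(1 + λ V_DS1).
0.39/0.318 = 1.226 = (1 + 5.75 λ)/(1 + 3.02 λ).
Solving: λ (I_D1 V_DS2 − I_D2 V_DS1) = I_D2 − I_D1, so λ = (0.39 − 0.318) / (0.318 × 5.75 − 0.39 × 3.02) = 0.072 / 0.651 = 0.111 V⁻¹.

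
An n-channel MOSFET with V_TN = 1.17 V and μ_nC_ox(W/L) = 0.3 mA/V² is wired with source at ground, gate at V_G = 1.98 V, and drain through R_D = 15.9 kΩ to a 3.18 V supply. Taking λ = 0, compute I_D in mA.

V_GS = V_G = 1.98 V, so V_ov = 1.98 − 1.17 = 0.81 V.
Assume saturation: I_D = ½ k_n V_ov² = 0.5 × 0.3 × 0.81² = 0.0984 mA, giving V_DS = V_DD − I_D R_D = 3.18 − 0.0984 × 15.9 = 1.62 V.
V_DS = 1.62 V ≥ V_ov = 0.81 V, confirming saturation.

I_D = 0.0984 mA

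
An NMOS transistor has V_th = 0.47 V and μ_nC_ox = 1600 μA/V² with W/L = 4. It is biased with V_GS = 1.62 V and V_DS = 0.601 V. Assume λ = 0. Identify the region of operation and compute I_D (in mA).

k_n = μ_nC_ox · (W/L) = 6.4 mA/V².
V_ov = V_GS − V_th = 1.62 − 0.47 = 1.15 V.
Since V_DS = 0.601 V < V_ov = 1.15 V, the device is in the triode region.
I_D = k_n [V_ov · V_DS − ½ V_DS²] = 6.4 × [1.15 × 0.601 − 0.5 × 0.601²] = 3.27 mA.

Triode; I_D = 3.27 mA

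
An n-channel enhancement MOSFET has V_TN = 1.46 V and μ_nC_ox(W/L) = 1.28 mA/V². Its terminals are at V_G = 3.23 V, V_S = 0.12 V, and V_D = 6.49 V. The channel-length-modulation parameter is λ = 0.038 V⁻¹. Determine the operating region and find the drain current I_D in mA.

V_GS = V_G − V_S = 3.23 − 0.12 = 3.11 V; V_DS = V_D − V_S = 6.49 − 0.12 = 6.37 V.
V_ov = V_GS − V_TN = 3.11 − 1.46 = 1.65 V.
Since V_DS = 6.37 V ≥ V_ov = 1.65 V, the device is in saturation.
I_D = ½ k_n V_ov² (1 + λ V_DS) = 0.5 × 1.28 × 1.65² × (1 + 0.038 × 6.37) = 2.16 mA.

Saturation; I_D = 2.16 mA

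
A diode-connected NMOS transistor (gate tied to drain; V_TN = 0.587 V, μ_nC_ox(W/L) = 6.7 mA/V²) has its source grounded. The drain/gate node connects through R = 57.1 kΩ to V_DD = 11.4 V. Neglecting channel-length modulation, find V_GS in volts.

With gate tied to drain, V_GS = V_DS ≥ V_GS − V_TN, so the device is in saturation.
KCL at the drain: ½ k_n (V_GS − V_TN)² = (V_DD − V_GS)/R.
Let x = V_GS − 0.587. Then 191 x² + x − 10.81 = 0, giving x = 0.235 V (positive root), so V_GS = 0.822 V.
I_D = (V_DD − V_GS)/R = (11.4 − 0.822) / 57.1 = 0.185 mA.

V_GS = 0.822 V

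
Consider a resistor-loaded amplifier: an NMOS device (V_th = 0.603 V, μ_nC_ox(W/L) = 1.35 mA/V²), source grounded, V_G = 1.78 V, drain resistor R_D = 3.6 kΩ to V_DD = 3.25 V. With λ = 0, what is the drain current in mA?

V_GS = V_G = 1.78 V, so V_ov = 1.78 − 0.603 = 1.18 V.
Assume saturation: I_D = ½ k_n V_ov² = 0.5 × 1.35 × 1.18² = 0.935 mA, giving V_DS = V_DD − I_D R_D = 3.25 − 0.935 × 3.6 = -0.116 V.
But -0.116 V < V_ov = 1.18 V, so the device is actually in triode.
In triode I_D = k_n[V_ov V_DS − ½ V_DS²] and I_D = (V_DD − V_DS)/R_D. Equating: 2.43 V_DS² − 6.72 V_DS + 3.25 = 0, giving V_DS = 0.625 V (the root below V_ov).
I_D = (3.25 − 0.625) / 3.6 = 0.729 mA.

I_D = 0.729 mA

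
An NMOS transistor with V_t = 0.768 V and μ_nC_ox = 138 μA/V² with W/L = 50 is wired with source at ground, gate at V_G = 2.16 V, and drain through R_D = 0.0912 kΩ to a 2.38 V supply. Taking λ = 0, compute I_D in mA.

I_D = 6.68 mA

V_GS = V_G = 2.16 V, so V_ov = 2.16 − 0.768 = 1.39 V.
k_n = μ_nC_ox · (W/L) = 6.9 mA/V².
Assume saturation: I_D = ½ k_n V_ov² = 0.5 × 6.9 × 1.39² = 6.68 mA, giving V_DS = V_DD − I_D R_D = 2.38 − 6.68 × 0.0912 = 1.77 V.
V_DS = 1.77 V ≥ V_ov = 1.39 V, confirming saturation.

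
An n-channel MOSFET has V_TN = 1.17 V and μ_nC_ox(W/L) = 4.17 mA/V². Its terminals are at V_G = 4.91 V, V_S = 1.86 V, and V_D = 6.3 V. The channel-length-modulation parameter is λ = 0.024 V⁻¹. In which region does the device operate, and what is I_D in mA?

Saturation; I_D = 8.15 mA

V_GS = V_G − V_S = 4.91 − 1.86 = 3.05 V; V_DS = V_D − V_S = 6.3 − 1.86 = 4.44 V.
V_ov = V_GS − V_TN = 3.05 − 1.17 = 1.88 V.
Since V_DS = 4.44 V ≥ V_ov = 1.88 V, the device is in saturation.
I_D = ½ k_n V_ov² (1 + λ V_DS) = 0.5 × 4.17 × 1.88² × (1 + 0.024 × 4.44) = 8.15 mA.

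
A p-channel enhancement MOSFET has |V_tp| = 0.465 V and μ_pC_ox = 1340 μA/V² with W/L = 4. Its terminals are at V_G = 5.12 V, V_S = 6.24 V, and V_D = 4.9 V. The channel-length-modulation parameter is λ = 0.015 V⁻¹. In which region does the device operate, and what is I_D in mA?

Saturation; I_D = 1.17 mA

V_SG = V_S − V_G = 6.24 − 5.12 = 1.12 V; V_SD = V_S − V_D = 6.24 − 4.9 = 1.34 V.
k_p = μ_pC_ox · (W/L) = 5.36 mA/V².
V_ov = V_SG − |V_tp| = 1.12 − 0.465 = 0.655 V.
Since V_SD = 1.34 V ≥ V_ov = 0.655 V, the device is in saturation.
I_D = ½ k_p V_ov² (1 + λ V_SD) = 0.5 × 5.36 × 0.655² × (1 + 0.015 × 1.34) = 1.17 mA.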